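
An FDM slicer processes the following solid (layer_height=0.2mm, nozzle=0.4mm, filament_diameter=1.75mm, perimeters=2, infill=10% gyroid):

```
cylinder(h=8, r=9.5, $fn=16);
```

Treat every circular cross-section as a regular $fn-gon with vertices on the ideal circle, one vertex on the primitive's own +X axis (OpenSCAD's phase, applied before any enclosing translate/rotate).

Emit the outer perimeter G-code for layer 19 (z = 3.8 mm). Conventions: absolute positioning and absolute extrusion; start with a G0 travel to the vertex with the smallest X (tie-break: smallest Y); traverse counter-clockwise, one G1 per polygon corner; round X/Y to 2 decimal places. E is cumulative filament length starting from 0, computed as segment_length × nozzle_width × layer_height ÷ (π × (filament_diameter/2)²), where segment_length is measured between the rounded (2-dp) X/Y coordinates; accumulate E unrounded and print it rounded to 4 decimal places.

At z = 3.8 mm: the cylinder: section is a regular 16-gon, circumradius r=9.5. The outline is a single polygon with 16 vertices. Extrusion per mm of travel: 0.4 × 0.2 / (π × 0.875²) = 0.033260. Accumulating E over each segment gives final E = 1.9732.

G0 X-9.50 Y0.00 Z3.80
G1 X-8.78 Y-3.64 E0.1234
G1 X-6.72 Y-6.72 E0.2467
G1 X-3.64 Y-8.78 E0.3699
G1 X0.00 Y-9.50 E0.4933
G1 X3.64 Y-8.78 E0.6167
G1 X6.72 Y-6.72 E0.7400
G1 X8.78 Y-3.64 E0.8632
G1 X9.50 Y0.00 E0.9866
G1 X8.78 Y3.64 E1.1100
G1 X6.72 Y6.72 E1.2333
G1 X3.64 Y8.78 E1.3565
G1 X0.00 Y9.50 E1.4799
G1 X-3.64 Y8.78 E1.6033
G1 X-6.72 Y6.72 E1.7266
G1 X-8.78 Y3.64 E1.8498
G1 X-9.50 Y0.00 E1.9732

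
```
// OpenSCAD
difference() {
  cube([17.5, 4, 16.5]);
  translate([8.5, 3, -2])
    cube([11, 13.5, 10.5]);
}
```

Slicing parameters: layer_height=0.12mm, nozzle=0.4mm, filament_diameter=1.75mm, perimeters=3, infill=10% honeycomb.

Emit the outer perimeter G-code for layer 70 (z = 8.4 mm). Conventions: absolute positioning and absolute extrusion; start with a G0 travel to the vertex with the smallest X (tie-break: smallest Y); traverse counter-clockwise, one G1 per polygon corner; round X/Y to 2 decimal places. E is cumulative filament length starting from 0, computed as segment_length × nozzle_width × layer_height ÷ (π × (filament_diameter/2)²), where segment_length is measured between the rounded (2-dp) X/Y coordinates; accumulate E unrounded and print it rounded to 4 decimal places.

At z = 8.4 mm: the cube (footprint 17.5×4) is included at this height; the cube at (8.5, 3) (footprint 11×13.5) is included at this height; Subtracting the remaining from the first: starting from the 17.5×4 cube, the 11×13.5 cube at (8.5, 3) partially overlaps it — only the 9.00 mm² overlap (of its 148.50 mm²) is removed, clipping the outline — 1 connected region. The outline is a single polygon with 6 vertices. Extrusion per mm of travel: 0.4 × 0.12 / (π × 0.875²) = 0.019956. Accumulating E over each segment gives final E = 0.8581.

G0 X0.00 Y0.00 Z8.40
G1 X17.50 Y0.00 E0.3492
G1 X17.50 Y3.00 E0.4091
G1 X8.50 Y3.00 E0.5887
G1 X8.50 Y4.00 E0.6087
G1 X0.00 Y4.00 E0.7783
G1 X0.00 Y0.00 E0.8581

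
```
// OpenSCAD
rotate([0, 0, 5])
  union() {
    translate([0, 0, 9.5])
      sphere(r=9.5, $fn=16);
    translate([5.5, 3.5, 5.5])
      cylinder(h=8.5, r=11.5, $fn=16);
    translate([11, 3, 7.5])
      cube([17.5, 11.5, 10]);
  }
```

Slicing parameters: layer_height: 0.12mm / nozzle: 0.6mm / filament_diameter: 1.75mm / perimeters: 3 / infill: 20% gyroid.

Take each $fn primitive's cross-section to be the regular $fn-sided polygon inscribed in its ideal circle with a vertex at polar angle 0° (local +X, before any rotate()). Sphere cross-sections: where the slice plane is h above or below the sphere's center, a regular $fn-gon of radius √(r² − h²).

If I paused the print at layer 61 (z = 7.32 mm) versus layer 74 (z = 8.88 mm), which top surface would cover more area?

Layer 61 (z = 7.32): the r=9.5 sphere contributes a regular 16-gon of circumradius √(9.5²−2.18²) = 9.246 (area = (16/2)·9.246²·sin(360°/16) = 261.75 mm²); the r=11.5 cylinder at (5.5, 3.5) contributes a regular 16-gon of circumradius 11.5 (area = (16/2)·11.500²·sin(360°/16) = 404.88 mm²); the cube at (11, 3) is absent (z outside [7.5, 17.5]); Combining (union): the regions partially overlap — summed areas 666.63 mm² minus the doubly-counted overlap 193.71 mm² gives 472.92 mm² — area = 472.92 mm²; (rotated 5° about Z; rotation is an isometry so areas/perimeters/island counts are preserved). So its area = 472.92 mm². Layer 74 (z = 8.88): the r=9.5 sphere contributes a regular 16-gon of circumradius √(9.5²−0.62²) = 9.480 (area = (16/2)·9.480²·sin(360°/16) = 275.12 mm²); the cylinder at (5.5, 3.5): section is a regular 16-gon, circumradius r=11.5 (area = (16/2)·11.500²·sin(360°/16) = 404.88 mm²); the cube at (11, 3) (footprint 17.5×11.5) is included at this height (area 201.25 mm²); Combining (union): the regions partially overlap — summed areas 881.25 mm² minus the doubly-counted overlap 244.75 mm² gives 636.50 mm² — area = 636.50 mm²; (whole slice rotated 5° about Z — lengths, areas and connectivity unchanged). So its area = 636.50 mm². Layer 74 is larger (636.50 vs 472.92 mm²).

layer 74 (z = 8.88 mm)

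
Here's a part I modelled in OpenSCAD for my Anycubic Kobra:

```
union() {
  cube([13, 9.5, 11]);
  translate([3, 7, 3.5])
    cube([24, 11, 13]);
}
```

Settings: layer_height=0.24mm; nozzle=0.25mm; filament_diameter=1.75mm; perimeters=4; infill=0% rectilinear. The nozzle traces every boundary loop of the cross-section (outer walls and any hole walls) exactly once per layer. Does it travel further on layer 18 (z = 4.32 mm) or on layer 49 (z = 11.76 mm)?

layer 18 (z = 4.32 mm)

Layer 18 (z = 4.32): the cube is present — its section is the full 13×9.5 rectangle (perimeter 45.00 mm); the 24×11 cube at (3, 7) contributes its full rectangle (perimeter 70.00 mm); Taking the union: the regions partially overlap (shared area 25.00 mm²), so the edge portions inside another operand are dropped and the merged outline is re-measured after clipping — boundary = 90.00 mm. So its perimeter = 90.00 mm. Layer 49 (z = 11.76): the cube is absent (z outside [0, 11]); the cube at (3, 7) (footprint 24×11) is included at this height (perimeter 70.00 mm); Combining (union): only the 24×11 cube at (3, 7) is present, so the union is just that shape — boundary = 70.00 mm. So its perimeter = 70.00 mm. Layer 18 is larger (90.00 vs 70.00 mm).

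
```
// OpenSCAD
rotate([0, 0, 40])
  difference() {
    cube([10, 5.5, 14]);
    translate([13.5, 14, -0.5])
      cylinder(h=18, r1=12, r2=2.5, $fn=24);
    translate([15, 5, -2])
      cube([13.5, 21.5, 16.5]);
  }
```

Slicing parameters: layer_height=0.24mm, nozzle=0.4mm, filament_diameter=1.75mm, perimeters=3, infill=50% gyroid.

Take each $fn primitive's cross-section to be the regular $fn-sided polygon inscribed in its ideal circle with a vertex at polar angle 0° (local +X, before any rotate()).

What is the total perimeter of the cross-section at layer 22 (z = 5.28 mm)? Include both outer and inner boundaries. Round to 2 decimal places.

At z = 5.28 mm: the 10×5.5 cube contributes its full rectangle (perimeter 31.00 mm); the cone at (13.5, 14) (r1=12→r2=2.5) has section circumradius 8.949 here — a regular 24-gon (perimeter = 2·24·8.949·sin(180°/24) = 56.07 mm); the cube at (15, 5) (footprint 13.5×21.5) is included at this height (perimeter 70.00 mm); Subtracting the remaining from the first: starting from the 10×5.5 cube, the cone at (13.5, 14) misses the remaining region (no effect); the 13.5×21.5 cube at (15, 5) misses the remaining region (no effect) — boundary = 31.00 mm; (rotated 40° about Z; rotation is an isometry so areas/perimeters/island counts are preserved). Overall, the cross-section is a single solid region. Total boundary length (outer) = 31.00 mm.

31.00 mm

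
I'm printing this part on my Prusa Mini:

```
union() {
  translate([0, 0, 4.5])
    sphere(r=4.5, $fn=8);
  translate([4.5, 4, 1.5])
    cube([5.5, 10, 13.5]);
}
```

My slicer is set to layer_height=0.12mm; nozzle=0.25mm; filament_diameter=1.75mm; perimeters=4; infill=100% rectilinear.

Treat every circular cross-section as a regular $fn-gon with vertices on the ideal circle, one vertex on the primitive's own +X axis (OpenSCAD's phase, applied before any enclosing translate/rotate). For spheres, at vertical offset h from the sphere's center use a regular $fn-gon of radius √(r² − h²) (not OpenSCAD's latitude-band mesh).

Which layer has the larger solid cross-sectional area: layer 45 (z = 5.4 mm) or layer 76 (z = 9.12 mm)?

layer 45 (z = 5.4 mm)

Layer 45 (z = 5.4): the r=4.5 sphere contributes a regular 8-gon of circumradius √(4.5²−0.9²) = 4.409 (area = (8/2)·4.409²·sin(360°/8) = 54.98 mm²); the 5.5×10 cube at (4.5, 4) contributes its full rectangle (area 55.00 mm²); Merging all regions: the 2 present regions are separate (no shared area or edge), so areas and boundary lengths simply add and each stays a separate island — area = 109.98 mm². So its area = 109.98 mm². Layer 76 (z = 9.12): the sphere is absent (|z−center|=4.620 > r=4.5); the cube at (4.5, 4) is present — its section is the full 5.5×10 rectangle (area 55.00 mm²); Merging all regions: only the 5.5×10 cube at (4.5, 4) is present, so the union is just that shape — area = 55.00 mm². So its area = 55.00 mm². Layer 45 is larger (109.98 vs 55.00 mm²).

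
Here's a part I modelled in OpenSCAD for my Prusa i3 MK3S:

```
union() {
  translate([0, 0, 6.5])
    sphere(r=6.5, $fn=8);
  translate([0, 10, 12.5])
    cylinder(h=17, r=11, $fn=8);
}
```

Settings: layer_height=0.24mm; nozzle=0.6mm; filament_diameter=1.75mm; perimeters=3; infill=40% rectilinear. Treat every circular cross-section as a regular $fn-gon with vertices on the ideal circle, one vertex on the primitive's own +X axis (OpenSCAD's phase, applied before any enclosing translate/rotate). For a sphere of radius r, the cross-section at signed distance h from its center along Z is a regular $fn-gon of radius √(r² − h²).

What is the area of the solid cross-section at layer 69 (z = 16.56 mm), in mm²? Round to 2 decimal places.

At z = 16.56 mm: the sphere does not reach this height (|z−center|=10.060 > r=6.5); the r=11 cylinder at (0, 10) gives a regular 8-gon of circumradius 11 (constant along its height) (area = (8/2)·11.000²·sin(360°/8) = 342.24 mm²); Combining (union): only the r=11 cylinder at (0, 10) is present, so the union is just that shape — area = 342.24 mm². Overall, the cross-section is a single solid region. Net area = 342.24 mm².

342.24 mm²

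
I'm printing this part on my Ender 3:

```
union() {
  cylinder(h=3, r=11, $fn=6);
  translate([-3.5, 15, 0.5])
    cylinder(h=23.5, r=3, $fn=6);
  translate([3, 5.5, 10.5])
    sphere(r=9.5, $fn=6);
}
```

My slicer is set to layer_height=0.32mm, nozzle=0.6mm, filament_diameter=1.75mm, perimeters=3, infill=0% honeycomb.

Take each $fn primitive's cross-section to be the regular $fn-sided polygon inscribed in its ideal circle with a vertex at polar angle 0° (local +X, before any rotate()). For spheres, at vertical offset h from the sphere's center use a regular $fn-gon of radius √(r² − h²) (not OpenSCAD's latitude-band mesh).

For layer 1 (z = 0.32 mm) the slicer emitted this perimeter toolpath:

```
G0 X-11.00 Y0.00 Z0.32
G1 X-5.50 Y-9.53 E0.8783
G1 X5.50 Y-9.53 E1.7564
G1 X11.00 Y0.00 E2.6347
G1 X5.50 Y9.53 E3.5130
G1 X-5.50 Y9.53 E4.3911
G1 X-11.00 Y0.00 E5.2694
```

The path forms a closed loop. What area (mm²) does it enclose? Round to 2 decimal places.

314.49 mm²

Apply the shoelace formula to the sequence of (X, Y) vertices; enclosed area = 314.49 mm².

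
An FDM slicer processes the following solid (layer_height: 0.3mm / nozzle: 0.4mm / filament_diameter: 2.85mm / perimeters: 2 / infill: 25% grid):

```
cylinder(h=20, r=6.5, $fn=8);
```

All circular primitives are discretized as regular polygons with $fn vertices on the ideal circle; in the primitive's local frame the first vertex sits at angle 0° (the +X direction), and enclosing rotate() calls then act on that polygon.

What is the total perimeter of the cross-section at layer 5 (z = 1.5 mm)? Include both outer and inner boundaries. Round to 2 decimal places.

39.80 mm

At z = 1.5 mm: the r=6.5 cylinder contributes a regular 8-gon of circumradius 6.5 (perimeter = 2·8·6.500·sin(180°/8) = 39.80 mm). Overall, the cross-section is a single solid region. Total boundary length (outer) = 39.80 mm.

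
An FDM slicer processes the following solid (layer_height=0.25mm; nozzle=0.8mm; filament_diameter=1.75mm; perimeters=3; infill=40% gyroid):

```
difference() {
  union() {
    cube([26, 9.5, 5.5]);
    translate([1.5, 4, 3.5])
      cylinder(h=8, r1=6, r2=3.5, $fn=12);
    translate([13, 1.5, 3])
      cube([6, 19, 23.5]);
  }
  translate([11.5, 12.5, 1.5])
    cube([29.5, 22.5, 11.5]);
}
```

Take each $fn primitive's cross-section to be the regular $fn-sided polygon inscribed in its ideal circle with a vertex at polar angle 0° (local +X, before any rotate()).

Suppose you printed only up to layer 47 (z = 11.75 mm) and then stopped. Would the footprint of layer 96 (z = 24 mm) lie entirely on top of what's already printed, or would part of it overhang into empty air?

Compare the two slices. At z = 11.75: the cube does not reach this height (z outside [0, 5.5]); the cone at (1.5, 4) is not intersected at this z (z outside [3.5, 11.5]); the 6×19 cube at (13, 1.5) contributes its full rectangle (area 114.00 mm²); Combining (union): only the 6×19 cube at (13, 1.5) is present, so the union is just that shape — area = 114.00 mm²; the cube at (11.5, 12.5) is present — its section is the full 29.5×22.5 rectangle (area 663.75 mm²); Subtracting the remaining from the first: starting from the result so far (114.00 mm²), the 29.5×22.5 cube at (11.5, 12.5) partially overlaps it — only the 48.00 mm² overlap (of its 663.75 mm²) is removed, clipping the outline — area = 66.00 mm². At z = 24: the cube does not reach this height (z outside [0, 5.5]); the cone at (1.5, 4) is absent (z outside [3.5, 11.5]); the cube at (13, 1.5) is present — its section is the full 6×19 rectangle (area 114.00 mm²); Merging all regions: only the 6×19 cube at (13, 1.5) is present, so the union is just that shape — area = 114.00 mm²; the cube at (11.5, 12.5) is not intersected at this z (z outside [1.5, 13]); Taking the first minus the rest: none of the subtracted shapes is present at this height, so the result so far is unchanged — area = 114.00 mm². Checking containment: at z = 24 the cross-section extends beyond the z = 11.75 cross-section by about 48.00 mm².

part overhangs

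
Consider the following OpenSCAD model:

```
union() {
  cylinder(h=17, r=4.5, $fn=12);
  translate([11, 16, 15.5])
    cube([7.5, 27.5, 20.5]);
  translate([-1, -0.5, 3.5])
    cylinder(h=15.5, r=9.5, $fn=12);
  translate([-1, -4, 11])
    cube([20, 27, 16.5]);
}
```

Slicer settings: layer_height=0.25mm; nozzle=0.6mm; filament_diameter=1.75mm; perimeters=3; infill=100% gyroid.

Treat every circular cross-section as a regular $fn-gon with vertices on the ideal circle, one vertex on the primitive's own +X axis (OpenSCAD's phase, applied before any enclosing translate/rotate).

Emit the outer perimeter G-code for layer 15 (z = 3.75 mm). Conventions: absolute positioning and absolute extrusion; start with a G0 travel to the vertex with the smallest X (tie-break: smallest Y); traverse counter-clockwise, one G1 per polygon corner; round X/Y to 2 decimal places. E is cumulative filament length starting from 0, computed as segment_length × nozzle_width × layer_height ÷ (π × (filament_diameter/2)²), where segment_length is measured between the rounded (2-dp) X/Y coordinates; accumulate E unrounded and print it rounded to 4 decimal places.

G0 X-10.50 Y-0.50 Z3.75
G1 X-9.23 Y-5.25 E0.3066
G1 X-5.75 Y-8.73 E0.6135
G1 X-1.00 Y-10.00 E0.9202
G1 X3.75 Y-8.73 E1.2268
G1 X7.23 Y-5.25 E1.5337
G1 X8.50 Y-0.50 E1.8403
G1 X7.23 Y4.25 E2.1470
G1 X3.75 Y7.73 E2.4539
G1 X-1.00 Y9.00 E2.7605
G1 X-5.75 Y7.73 E3.0671
G1 X-9.23 Y4.25 E3.3741
G1 X-10.50 Y-0.50 E3.6807

At z = 3.75 mm: the cylinder: section is a regular 12-gon, circumradius r=4.5; the cube at (11, 16) is not intersected at this z (z outside [15.5, 36]); the r=9.5 cylinder at (-1, -0.5) contributes a regular 12-gon of circumradius 9.5; the cube at (-1, -4) is not intersected at this z (z outside [11, 27.5]); Combining (union): the r=4.5 cylinder lies entirely inside the r=9.5 cylinder at (-1, -0.5), so the union is just the r=9.5 cylinder at (-1, -0.5) — 1 connected region. The outline is a single polygon with 12 vertices. Extrusion per mm of travel: 0.6 × 0.25 / (π × 0.875²) = 0.062363. Accumulating E over each segment gives final E = 3.6807.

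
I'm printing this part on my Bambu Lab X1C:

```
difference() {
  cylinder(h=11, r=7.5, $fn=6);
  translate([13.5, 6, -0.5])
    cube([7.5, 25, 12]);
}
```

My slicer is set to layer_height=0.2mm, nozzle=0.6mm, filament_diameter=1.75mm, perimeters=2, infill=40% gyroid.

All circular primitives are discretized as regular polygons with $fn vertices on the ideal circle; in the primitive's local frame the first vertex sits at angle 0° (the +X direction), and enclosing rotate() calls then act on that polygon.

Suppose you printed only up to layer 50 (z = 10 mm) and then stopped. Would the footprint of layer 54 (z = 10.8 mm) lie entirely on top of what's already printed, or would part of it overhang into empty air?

Compare the two slices. At z = 10: the cylinder: section is a regular 6-gon, circumradius r=7.5 (area = (6/2)·7.500²·sin(360°/6) = 146.14 mm²); the 7.5×25 cube at (13.5, 6) contributes its full rectangle (area 187.50 mm²); After the difference (first − rest): starting from the r=7.5 cylinder (146.14 mm²), the 7.5×25 cube at (13.5, 6) misses the remaining region (no effect) — area = 146.14 mm². At z = 10.8: the r=7.5 cylinder contributes a regular 6-gon of circumradius 7.5 (area = (6/2)·7.500²·sin(360°/6) = 146.14 mm²); the 7.5×25 cube at (13.5, 6) contributes its full rectangle (area 187.50 mm²); Taking the first minus the rest: starting from the r=7.5 cylinder (146.14 mm²), the 7.5×25 cube at (13.5, 6) misses the remaining region (no effect) — area = 146.14 mm². Checking containment: the cross-section at z = 10.8 is a subset of the cross-section at z = 10.

entirely on top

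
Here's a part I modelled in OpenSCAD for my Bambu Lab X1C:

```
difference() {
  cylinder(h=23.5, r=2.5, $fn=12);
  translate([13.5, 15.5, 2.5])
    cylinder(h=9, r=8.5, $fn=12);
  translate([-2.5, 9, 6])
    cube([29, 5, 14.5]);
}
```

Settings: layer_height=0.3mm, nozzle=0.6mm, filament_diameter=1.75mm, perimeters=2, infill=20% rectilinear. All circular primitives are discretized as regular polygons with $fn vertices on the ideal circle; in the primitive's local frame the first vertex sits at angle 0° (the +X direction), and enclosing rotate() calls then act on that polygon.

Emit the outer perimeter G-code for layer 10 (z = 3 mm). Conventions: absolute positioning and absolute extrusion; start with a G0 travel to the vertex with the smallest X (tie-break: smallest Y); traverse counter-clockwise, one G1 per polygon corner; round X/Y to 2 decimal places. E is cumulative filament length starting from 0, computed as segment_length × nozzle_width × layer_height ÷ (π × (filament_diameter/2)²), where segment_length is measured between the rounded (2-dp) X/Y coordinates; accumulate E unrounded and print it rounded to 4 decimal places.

G0 X-2.50 Y0.00 Z3.00
G1 X-2.17 Y-1.25 E0.0967
G1 X-1.25 Y-2.17 E0.1941
G1 X0.00 Y-2.50 E0.2909
G1 X1.25 Y-2.17 E0.3876
G1 X2.17 Y-1.25 E0.4850
G1 X2.50 Y0.00 E0.5817
G1 X2.17 Y1.25 E0.6785
G1 X1.25 Y2.17 E0.7758
G1 X0.00 Y2.50 E0.8726
G1 X-1.25 Y2.17 E0.9693
G1 X-2.17 Y1.25 E1.0667
G1 X-2.50 Y0.00 E1.1635

At z = 3 mm: the cylinder: section is a regular 12-gon, circumradius r=2.5; the r=8.5 cylinder at (13.5, 15.5) contributes a regular 12-gon of circumradius 8.5; the cube at (-2.5, 9) does not reach this height (z outside [6, 20.5]); After the difference (first − rest): starting from the r=2.5 cylinder, the r=8.5 cylinder at (13.5, 15.5) misses the remaining region (no effect) — 1 connected region. The outline is a single polygon with 12 vertices. Extrusion per mm of travel: 0.6 × 0.3 / (π × 0.875²) = 0.074835. Accumulating E over each segment gives final E = 1.1635.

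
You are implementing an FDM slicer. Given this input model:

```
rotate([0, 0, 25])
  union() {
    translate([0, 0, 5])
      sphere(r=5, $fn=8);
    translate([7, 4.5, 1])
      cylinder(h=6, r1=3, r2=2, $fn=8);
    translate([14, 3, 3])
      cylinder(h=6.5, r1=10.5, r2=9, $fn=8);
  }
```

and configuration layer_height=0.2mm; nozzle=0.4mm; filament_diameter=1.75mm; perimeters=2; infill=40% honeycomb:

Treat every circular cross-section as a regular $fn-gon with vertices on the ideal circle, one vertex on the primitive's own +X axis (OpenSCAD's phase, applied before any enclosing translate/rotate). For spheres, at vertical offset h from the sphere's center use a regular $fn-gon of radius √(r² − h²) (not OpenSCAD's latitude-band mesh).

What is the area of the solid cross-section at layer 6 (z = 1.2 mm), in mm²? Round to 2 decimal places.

At z = 1.2 mm: the r=5 sphere contributes a regular 8-gon of circumradius √(5²−3.8²) = 3.250 (area = (8/2)·3.250²·sin(360°/8) = 29.87 mm²); the cone at (7, 4.5) (r1=3→r2=2) has section circumradius 2.967 here — a regular 8-gon (area = (8/2)·2.967²·sin(360°/8) = 24.89 mm²); the cone at (14, 3) is absent (z outside [3, 9.5]); Taking the union: the 2 present regions are separate (no shared area or edge), so areas and boundary lengths simply add and each stays a separate island — area = 54.76 mm²; (whole slice rotated 25° about Z — lengths, areas and connectivity unchanged). Overall, the cross-section has 2 separate islands. Net area = 54.76 mm².

54.76 mm²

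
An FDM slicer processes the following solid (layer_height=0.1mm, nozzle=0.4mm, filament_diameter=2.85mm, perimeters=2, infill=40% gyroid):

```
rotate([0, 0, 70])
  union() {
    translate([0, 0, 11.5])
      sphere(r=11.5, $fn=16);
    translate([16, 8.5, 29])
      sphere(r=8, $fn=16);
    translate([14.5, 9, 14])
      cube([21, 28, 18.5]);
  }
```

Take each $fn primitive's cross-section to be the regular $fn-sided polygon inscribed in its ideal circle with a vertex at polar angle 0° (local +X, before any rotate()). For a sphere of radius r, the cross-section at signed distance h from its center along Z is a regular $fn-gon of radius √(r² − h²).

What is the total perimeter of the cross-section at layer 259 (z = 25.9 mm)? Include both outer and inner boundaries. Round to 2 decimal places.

116.16 mm

At z = 25.9 mm: the sphere is not intersected at this z (|z−center|=14.400 > r=11.5); the r=8 sphere at (16, 8.5) slices to a regular 16-gon of circumradius 7.375 (√(r²−h²) with h=3.1 from center) (perimeter = 2·16·7.375·sin(180°/16) = 46.04 mm); the cube at (14.5, 9) is present — its section is the full 21×28 rectangle (perimeter 98.00 mm); Combining (union): the regions partially overlap (shared area 48.05 mm²), so the edge portions inside another operand are dropped and the merged outline is re-measured after clipping — boundary = 116.16 mm; (rotated 70° about Z; rotation is an isometry so areas/perimeters/island counts are preserved). Overall, the cross-section is a single solid region. Total boundary length (outer) = 116.16 mm.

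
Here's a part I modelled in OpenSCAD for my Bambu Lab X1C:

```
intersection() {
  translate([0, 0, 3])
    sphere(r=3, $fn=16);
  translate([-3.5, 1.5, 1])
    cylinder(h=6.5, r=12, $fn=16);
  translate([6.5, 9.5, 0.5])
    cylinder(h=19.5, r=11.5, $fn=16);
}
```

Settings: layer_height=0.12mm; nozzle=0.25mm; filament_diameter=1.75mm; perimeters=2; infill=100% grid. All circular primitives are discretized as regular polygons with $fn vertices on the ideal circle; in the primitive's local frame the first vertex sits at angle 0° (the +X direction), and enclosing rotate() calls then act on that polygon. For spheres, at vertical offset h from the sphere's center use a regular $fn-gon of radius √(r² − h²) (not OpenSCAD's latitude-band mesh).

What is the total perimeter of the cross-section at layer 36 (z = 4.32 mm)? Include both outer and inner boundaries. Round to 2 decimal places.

At z = 4.32 mm: the sphere: section is a regular 16-gon, circumradius = √(r²−h²) = √(3²−1.32²) = 2.694 (perimeter = 2·16·2.694·sin(180°/16) = 16.82 mm); the r=12 cylinder at (-3.5, 1.5) contributes a regular 16-gon of circumradius 12 (perimeter = 2·16·12.000·sin(180°/16) = 74.91 mm); the cylinder at (6.5, 9.5): section is a regular 16-gon, circumradius r=11.5 (perimeter = 2·16·11.500·sin(180°/16) = 71.79 mm); Keeping only the common overlap: the r=3 sphere lies inside the r=12 cylinder at (-3.5, 1.5), so it is kept whole; the r=11.5 cylinder at (6.5, 9.5) partially overlaps the running intersection; clipping to the common part keeps 9.82 mm² — boundary = 12.97 mm. Overall, the cross-section is a single solid region. Total boundary length (outer) = 12.97 mm.

12.97 mm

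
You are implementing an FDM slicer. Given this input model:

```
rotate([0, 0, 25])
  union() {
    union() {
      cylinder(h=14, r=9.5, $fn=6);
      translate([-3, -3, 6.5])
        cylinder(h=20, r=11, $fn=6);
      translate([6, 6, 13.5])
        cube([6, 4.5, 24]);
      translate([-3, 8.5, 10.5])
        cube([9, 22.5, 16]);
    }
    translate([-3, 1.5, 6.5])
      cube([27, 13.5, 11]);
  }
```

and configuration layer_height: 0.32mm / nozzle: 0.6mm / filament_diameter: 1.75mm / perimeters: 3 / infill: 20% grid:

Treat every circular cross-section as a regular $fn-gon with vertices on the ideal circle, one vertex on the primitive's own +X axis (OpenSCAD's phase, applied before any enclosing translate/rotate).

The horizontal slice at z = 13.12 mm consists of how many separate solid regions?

1

At z = 13.12 mm: the r=9.5 cylinder contributes a regular 6-gon of circumradius 9.5; the r=11 cylinder at (-3, -3) contributes a regular 6-gon of circumradius 11; the cube at (6, 6) is absent (z outside [13.5, 37.5]); the cube at (-3, 8.5) is present — its section is the full 9×22.5 rectangle; Taking the union: the regions partially overlap (shared area 191.03 mm²), so overlapping operands fuse into one piece — 2 connected regions; the 27×13.5 cube at (-3, 1.5) contributes its full rectangle; Merging all regions: the regions partially overlap (shared area 123.70 mm²), so overlapping operands fuse into one piece — 1 connected region; (whole slice rotated 25° about Z — lengths, areas and connectivity unchanged). The result has 1 disconnected region.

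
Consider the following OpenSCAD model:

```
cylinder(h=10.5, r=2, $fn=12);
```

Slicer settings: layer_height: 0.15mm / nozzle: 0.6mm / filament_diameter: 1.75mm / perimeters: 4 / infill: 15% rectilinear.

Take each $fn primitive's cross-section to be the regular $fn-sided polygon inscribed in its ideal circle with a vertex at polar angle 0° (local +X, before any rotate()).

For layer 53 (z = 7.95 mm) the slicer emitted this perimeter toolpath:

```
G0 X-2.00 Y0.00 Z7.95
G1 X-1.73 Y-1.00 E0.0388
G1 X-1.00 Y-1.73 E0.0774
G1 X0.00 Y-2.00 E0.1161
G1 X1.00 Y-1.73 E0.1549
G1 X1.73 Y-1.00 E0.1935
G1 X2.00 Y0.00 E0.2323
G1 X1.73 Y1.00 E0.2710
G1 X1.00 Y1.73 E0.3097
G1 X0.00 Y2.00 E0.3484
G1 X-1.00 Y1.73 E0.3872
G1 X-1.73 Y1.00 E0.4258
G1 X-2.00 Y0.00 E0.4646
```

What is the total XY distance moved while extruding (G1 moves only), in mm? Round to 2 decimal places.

12.42 mm

Sum the Euclidean lengths of each G1 segment: total = 12.42 mm.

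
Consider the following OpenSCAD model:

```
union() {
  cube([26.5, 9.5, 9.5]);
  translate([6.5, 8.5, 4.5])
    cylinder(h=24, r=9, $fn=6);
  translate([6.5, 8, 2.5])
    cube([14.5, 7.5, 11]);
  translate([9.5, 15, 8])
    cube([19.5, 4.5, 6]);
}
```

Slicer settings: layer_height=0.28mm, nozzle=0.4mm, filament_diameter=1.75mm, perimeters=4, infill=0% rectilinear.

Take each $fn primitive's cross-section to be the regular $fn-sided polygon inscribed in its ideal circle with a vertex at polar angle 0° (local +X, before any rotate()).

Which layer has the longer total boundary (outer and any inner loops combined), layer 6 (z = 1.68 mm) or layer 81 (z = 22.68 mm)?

layer 6 (z = 1.68 mm)

Layer 6 (z = 1.68): the 26.5×9.5 cube contributes its full rectangle (perimeter 72.00 mm); the cylinder at (6.5, 8.5) is not intersected at this z (z outside [4.5, 28.5]); the cube at (6.5, 8) is not intersected at this z (z outside [2.5, 13.5]); the cube at (9.5, 15) is not intersected at this z (z outside [8, 14]); Combining (union): only the 26.5×9.5 cube is present, so the union is just that shape — boundary = 72.00 mm. So its perimeter = 72.00 mm. Layer 81 (z = 22.68): the cube is absent (z outside [0, 9.5]); the r=9 cylinder at (6.5, 8.5) contributes a regular 6-gon of circumradius 9 (perimeter = 2·6·9.000·sin(180°/6) = 54.00 mm); the cube at (6.5, 8) does not reach this height (z outside [2.5, 13.5]); the cube at (9.5, 15) does not reach this height (z outside [8, 14]); Merging all regions: only the r=9 cylinder at (6.5, 8.5) is present, so the union is just that shape — boundary = 54.00 mm. So its perimeter = 54.00 mm. Layer 6 is larger (72.00 vs 54.00 mm).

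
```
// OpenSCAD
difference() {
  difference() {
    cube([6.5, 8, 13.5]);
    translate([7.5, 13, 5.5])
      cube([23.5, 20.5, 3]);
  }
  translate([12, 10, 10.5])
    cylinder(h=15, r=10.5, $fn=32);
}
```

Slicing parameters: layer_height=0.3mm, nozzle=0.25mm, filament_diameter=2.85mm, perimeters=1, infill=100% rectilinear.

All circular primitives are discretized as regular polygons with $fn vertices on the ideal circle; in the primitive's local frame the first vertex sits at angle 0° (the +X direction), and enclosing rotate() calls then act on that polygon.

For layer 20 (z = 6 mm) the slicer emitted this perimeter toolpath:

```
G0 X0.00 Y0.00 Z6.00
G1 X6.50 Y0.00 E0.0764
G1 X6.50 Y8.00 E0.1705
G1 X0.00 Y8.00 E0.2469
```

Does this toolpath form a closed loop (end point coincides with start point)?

Start point (G0): (0.00, 0.00). End point (last G1): the path does not return to the start — open.

no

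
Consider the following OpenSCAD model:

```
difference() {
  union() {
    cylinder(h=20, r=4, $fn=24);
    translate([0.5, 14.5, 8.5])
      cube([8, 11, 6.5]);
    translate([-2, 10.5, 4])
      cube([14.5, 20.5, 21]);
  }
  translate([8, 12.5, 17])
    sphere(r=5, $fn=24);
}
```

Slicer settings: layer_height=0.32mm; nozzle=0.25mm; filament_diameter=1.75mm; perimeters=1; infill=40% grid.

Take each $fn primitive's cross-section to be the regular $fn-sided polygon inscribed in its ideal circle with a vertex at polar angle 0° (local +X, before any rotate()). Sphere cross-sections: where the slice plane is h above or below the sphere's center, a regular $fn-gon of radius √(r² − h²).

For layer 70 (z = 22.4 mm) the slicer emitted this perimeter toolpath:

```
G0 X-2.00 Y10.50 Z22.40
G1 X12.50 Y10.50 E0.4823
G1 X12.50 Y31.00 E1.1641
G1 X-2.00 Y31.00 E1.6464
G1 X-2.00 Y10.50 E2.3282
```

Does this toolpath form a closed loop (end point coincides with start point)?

Start point (G0): (-2.00, 10.50). End point (last G1): the path returns to the start — closed.

yes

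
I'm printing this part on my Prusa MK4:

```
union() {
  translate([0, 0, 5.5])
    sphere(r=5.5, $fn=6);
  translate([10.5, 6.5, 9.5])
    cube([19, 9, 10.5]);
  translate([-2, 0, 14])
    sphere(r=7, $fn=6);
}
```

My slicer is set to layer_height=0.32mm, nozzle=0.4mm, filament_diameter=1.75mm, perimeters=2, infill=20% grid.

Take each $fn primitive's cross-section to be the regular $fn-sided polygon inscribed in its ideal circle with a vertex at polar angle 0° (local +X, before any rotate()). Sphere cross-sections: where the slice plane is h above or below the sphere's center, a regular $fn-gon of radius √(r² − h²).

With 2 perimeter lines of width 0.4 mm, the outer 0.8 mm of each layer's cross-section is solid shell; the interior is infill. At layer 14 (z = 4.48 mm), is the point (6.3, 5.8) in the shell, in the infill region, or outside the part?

outside

At z = 4.48 mm: the r=5.5 sphere slices to a regular 6-gon of circumradius 5.405 (√(r²−h²) with h=1.02 from center); the cube at (10.5, 6.5) is not intersected at this z (z outside [9.5, 20]); the sphere at (-2, 0) is absent (|z−center|=9.520 > r=7); Taking the union: only the r=5.5 sphere is present, so the union is just that shape — 1 connected region. Overall, the cross-section is a single solid region. The nearest boundary edge runs (5.40, 0.00)→(2.70, 4.68); distance from the point to it = 3.68 mm. The point is not inside any of the regions above, so it lies outside the cross-section (3.68 mm from the nearest boundary).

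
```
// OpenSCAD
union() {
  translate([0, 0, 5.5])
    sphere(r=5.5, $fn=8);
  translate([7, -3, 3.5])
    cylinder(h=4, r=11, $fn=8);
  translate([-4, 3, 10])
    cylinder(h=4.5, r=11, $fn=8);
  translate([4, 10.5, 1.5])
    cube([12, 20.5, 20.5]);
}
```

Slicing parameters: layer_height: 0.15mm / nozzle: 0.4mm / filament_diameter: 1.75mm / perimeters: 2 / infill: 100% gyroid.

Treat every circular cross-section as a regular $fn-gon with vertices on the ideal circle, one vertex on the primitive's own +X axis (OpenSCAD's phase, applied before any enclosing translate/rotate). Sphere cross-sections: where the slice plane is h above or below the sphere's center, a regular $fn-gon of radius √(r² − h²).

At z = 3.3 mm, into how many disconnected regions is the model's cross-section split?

At z = 3.3 mm: the sphere: section is a regular 8-gon, circumradius = √(r²−h²) = √(5.5²−2.2²) = 5.041; the cylinder at (7, -3) is not intersected at this z (z outside [3.5, 7.5]); the cylinder at (-4, 3) is not intersected at this z (z outside [10, 14.5]); the cube at (4, 10.5) is present — its section is the full 12×20.5 rectangle; Merging all regions: the 2 present regions are separate (no shared area or edge), so areas and boundary lengths simply add and each stays a separate island — 2 connected regions. The result has 2 disconnected regions.

2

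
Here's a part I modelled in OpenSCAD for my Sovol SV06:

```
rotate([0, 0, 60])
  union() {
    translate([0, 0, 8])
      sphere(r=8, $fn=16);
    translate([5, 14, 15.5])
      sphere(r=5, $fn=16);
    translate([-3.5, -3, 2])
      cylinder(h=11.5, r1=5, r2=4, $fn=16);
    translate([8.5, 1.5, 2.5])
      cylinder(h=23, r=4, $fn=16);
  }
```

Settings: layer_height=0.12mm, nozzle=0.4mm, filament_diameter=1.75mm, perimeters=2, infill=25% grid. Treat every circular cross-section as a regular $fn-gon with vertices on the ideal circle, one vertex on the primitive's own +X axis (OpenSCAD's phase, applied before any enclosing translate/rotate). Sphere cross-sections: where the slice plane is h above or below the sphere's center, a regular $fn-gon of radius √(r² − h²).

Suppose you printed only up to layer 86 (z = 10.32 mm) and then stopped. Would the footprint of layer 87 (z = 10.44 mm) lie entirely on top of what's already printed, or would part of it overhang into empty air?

Compare the two slices. At z = 10.32: the sphere: section is a regular 16-gon, circumradius = √(r²−h²) = √(8²−2.32²) = 7.656 (area = (16/2)·7.656²·sin(360°/16) = 179.46 mm²); the sphere at (5, 14) is absent (|z−center|=5.180 > r=5); the cone at (-3.5, -3): at t=0.723 of its height the radius interpolates to r₁+(r₂−r₁)t = 4.277, giving a regular 16-gon of that circumradius (area = (16/2)·4.277²·sin(360°/16) = 55.99 mm²); the r=4 cylinder at (8.5, 1.5) contributes a regular 16-gon of circumradius 4 (area = (16/2)·4.000²·sin(360°/16) = 48.98 mm²); Taking the union: the regions partially overlap — summed areas 284.43 mm² minus the doubly-counted overlap 62.82 mm² gives 221.61 mm² — area = 221.61 mm²; (rotated 60° about Z; rotation is an isometry so areas/perimeters/island counts are preserved). At z = 10.44: the r=8 sphere slices to a regular 16-gon of circumradius 7.619 (√(r²−h²) with h=2.44 from center) (area = (16/2)·7.619²·sin(360°/16) = 177.71 mm²); the sphere at (5, 14) does not reach this height (|z−center|=5.060 > r=5); the cone at (-3.5, -3): at t=0.734 of its height the radius interpolates to r₁+(r₂−r₁)t = 4.266, giving a regular 16-gon of that circumradius (area = (16/2)·4.266²·sin(360°/16) = 55.72 mm²); the r=4 cylinder at (8.5, 1.5) contributes a regular 16-gon of circumradius 4 (area = (16/2)·4.000²·sin(360°/16) = 48.98 mm²); Taking the union: the regions partially overlap — summed areas 282.41 mm² minus the doubly-counted overlap 62.09 mm² gives 220.32 mm² — area = 220.32 mm²; (whole slice rotated 60° about Z — lengths, areas and connectivity unchanged). Checking containment: the cross-section at z = 10.44 is a subset of the cross-section at z = 10.32.

entirely on top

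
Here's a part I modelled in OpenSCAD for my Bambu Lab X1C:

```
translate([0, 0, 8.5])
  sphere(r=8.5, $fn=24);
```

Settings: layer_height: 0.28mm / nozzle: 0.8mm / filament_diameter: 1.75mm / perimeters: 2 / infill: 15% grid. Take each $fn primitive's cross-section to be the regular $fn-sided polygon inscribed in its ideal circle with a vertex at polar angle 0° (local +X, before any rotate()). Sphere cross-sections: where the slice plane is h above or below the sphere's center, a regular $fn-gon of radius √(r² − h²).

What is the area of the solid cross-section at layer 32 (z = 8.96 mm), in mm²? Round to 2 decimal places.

At z = 8.96 mm: the sphere: section is a regular 24-gon, circumradius = √(r²−h²) = √(8.5²−0.46²) = 8.488 (area = (24/2)·8.488²·sin(360°/24) = 223.74 mm²). Overall, the cross-section is a single solid region. Net area = 223.74 mm².

223.74 mm²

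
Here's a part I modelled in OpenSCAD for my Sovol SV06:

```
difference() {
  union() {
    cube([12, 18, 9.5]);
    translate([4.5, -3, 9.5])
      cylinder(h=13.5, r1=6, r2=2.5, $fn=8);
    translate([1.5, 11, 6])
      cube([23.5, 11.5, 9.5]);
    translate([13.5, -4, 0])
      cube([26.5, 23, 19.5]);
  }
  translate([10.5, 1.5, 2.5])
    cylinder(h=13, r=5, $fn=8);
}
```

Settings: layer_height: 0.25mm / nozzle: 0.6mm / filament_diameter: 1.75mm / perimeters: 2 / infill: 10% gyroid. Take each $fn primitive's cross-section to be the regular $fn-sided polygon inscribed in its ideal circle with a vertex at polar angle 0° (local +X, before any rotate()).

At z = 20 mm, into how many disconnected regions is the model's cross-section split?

At z = 20 mm: the cube does not reach this height (z outside [0, 9.5]); the cone at (4.5, -3) (r1=6→r2=2.5) has section circumradius 3.278 here — a regular 8-gon; the cube at (1.5, 11) does not reach this height (z outside [6, 15.5]); the cube at (13.5, -4) is absent (z outside [0, 19.5]); Merging all regions: only the cone at (4.5, -3) is present, so the union is just that shape — 1 connected region; the cylinder at (10.5, 1.5) is not intersected at this z (z outside [2.5, 15.5]); Subtracting the remaining from the first: none of the subtracted shapes is present at this height, so that combined region is unchanged — 1 connected region. The result has 1 disconnected region.

1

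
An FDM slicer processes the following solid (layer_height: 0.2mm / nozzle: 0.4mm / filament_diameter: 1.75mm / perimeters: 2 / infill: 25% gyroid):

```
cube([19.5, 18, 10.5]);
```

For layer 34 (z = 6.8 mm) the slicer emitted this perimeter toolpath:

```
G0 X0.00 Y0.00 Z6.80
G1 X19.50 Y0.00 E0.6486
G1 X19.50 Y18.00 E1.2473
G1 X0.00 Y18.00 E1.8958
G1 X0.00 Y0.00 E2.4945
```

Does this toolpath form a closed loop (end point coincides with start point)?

yes

Start point (G0): (0.00, 0.00). End point (last G1): the path returns to the start — closed.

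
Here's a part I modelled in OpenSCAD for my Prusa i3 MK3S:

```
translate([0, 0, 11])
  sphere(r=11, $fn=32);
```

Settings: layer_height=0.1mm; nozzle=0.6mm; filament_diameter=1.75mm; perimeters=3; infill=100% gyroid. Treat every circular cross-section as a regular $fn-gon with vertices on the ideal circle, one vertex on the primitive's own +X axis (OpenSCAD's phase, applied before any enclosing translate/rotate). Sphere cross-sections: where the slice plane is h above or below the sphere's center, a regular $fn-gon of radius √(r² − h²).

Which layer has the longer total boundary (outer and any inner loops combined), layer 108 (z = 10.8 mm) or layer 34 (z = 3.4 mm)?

Layer 108 (z = 10.8): the r=11 sphere slices to a regular 32-gon of circumradius 10.998 (√(r²−h²) with h=0.2 from center) (perimeter = 2·32·10.998·sin(180°/32) = 68.99 mm). So its perimeter = 68.99 mm. Layer 34 (z = 3.4): the sphere: section is a regular 32-gon, circumradius = √(r²−h²) = √(11²−7.6²) = 7.952 (perimeter = 2·32·7.952·sin(180°/32) = 49.89 mm). So its perimeter = 49.89 mm. Layer 108 is larger (68.99 vs 49.89 mm).

layer 108 (z = 10.8 mm)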